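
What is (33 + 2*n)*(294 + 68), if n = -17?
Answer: -362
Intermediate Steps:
(33 + 2*n)*(294 + 68) = (33 + 2*(-17))*(294 + 68) = (33 - 34)*362 = -1*362 = -362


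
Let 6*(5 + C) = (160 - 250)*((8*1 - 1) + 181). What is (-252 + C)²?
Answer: 9467929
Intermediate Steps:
C = -2825 (C = -5 + ((160 - 250)*((8*1 - 1) + 181))/6 = -5 + (-90*((8 - 1) + 181))/6 = -5 + (-90*(7 + 181))/6 = -5 + (-90*188)/6 = -5 + (⅙)*(-16920) = -5 - 2820 = -2825)
(-252 + C)² = (-252 - 2825)² = (-3077)² = 9467929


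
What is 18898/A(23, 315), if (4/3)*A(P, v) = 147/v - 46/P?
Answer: -377960/23 ≈ -16433.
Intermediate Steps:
A(P, v) = -69/(2*P) + 441/(4*v) (A(P, v) = 3*(147/v - 46/P)/4 = 3*(-46/P + 147/v)/4 = -69/(2*P) + 441/(4*v))
18898/A(23, 315) = 18898/(-69/2/23 + (441/4)/315) = 18898/(-69/2*1/23 + (441/4)*(1/315)) = 18898/(-3/2 + 7/20) = 18898/(-23/20) = 18898*(-20/23) = -377960/23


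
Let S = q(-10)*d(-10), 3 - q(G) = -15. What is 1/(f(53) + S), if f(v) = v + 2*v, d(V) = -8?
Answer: 1/15 ≈ 0.066667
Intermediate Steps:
q(G) = 18 (q(G) = 3 - 1*(-15) = 3 + 15 = 18)
f(v) = 3*v
S = -144 (S = 18*(-8) = -144)
1/(f(53) + S) = 1/(3*53 - 144) = 1/(159 - 144) = 1/15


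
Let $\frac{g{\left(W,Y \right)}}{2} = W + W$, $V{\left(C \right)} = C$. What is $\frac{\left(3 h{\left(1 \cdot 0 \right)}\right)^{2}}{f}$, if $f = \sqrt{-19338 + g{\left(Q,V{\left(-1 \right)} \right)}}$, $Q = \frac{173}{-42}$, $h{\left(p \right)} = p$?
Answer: $0$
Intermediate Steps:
$Q = - \frac{173}{42}$ ($Q = 173 \left(- \frac{1}{42}\right) = - \frac{173}{42} \approx -4.119$)
$g{\left(W,Y \right)} = 4 W$ ($g{\left(W,Y \right)} = 2 \left(W + W\right) = 2 \cdot 2 W = 4 W$)
$f = \frac{2 i \sqrt{2133831}}{21}$ ($f = \sqrt{-19338 + 4 \left(- \frac{173}{42}\right)} = \sqrt{-19338 - \frac{346}{21}} = \sqrt{- \frac{406444}{21}} = \frac{2 i \sqrt{2133831}}{21} \approx 139.12 i$)
$\frac{\left(3 h{\left(1 \cdot 0 \right)}\right)^{2}}{f} = \frac{\left(3 \cdot 1 \cdot 0\right)^{2}}{\frac{2}{21} i \sqrt{2133831}} = \left(3 \cdot 0\right)^{2} \left(- \frac{i \sqrt{2133831}}{203222}\right) = 0^{2} \left(- \frac{i \sqrt{2133831}}{203222}\right) = 0 \left(- \frac{i \sqrt{2133831}}{203222}\right) = 0$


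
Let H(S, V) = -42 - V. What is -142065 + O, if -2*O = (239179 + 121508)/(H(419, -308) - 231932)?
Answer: -21940966631/154444 ≈ -1.4206e+5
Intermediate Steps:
O = 120229/154444 (O = -(239179 + 121508)/(2*((-42 - 1*(-308)) - 231932)) = -360687/(2*((-42 + 308) - 231932)) = -360687/(2*(266 - 231932)) = -360687/(2*(-231666)) = -360687*(-1)/(2*231666) = -½*(-120229/77222) = 120229/154444 ≈ 0.77846)
-142065 + O = -142065 + 120229/154444 = -21940966631/154444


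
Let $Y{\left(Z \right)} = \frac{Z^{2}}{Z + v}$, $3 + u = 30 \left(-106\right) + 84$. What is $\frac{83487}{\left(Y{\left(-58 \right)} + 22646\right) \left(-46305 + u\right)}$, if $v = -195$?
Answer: $- \frac{306119}{4099868984} \approx -7.4666 \cdot 10^{-5}$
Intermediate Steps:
$u = -3099$ ($u = -3 + \left(30 \left(-106\right) + 84\right) = -3 + \left(-3180 + 84\right) = -3 - 3096 = -3099$)
$Y{\left(Z \right)} = \frac{Z^{2}}{-195 + Z}$ ($Y{\left(Z \right)} = \frac{Z^{2}}{Z - 195} = \frac{Z^{2}}{-195 + Z}$)
$\frac{83487}{\left(Y{\left(-58 \right)} + 22646\right) \left(-46305 + u\right)} = \frac{83487}{\left(\frac{\left(-58\right)^{2}}{-195 - 58} + 22646\right) \left(-46305 - 3099\right)} = \frac{83487}{\left(\frac{3364}{-253} + 22646\right) \left(-49404\right)} = \frac{83487}{\left(3364 \left(- \frac{1}{253}\right) + 22646\right) \left(-49404\right)} = \frac{83487}{\left(- \frac{3364}{253} + 22646\right) \left(-49404\right)} = \frac{83487}{\frac{5726074}{253} \left(-49404\right)} = \frac{83487}{- \frac{12299606952}{11}} = 83487 \left(- \frac{11}{12299606952}\right) = - \frac{306119}{4099868984}$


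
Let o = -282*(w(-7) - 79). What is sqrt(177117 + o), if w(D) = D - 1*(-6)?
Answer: sqrt(199677) ≈ 446.85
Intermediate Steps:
w(D) = 6 + D (w(D) = D + 6 = 6 + D)
o = 22560 (o = -282*((6 - 7) - 79) = -282*(-1 - 79) = -282*(-80) = 22560)
sqrt(177117 + o) = sqrt(177117 + 22560) = sqrt(199677)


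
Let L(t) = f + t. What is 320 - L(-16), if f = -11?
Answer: 347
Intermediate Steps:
L(t) = -11 + t
320 - L(-16) = 320 - (-11 - 16) = 320 - 1*(-27) = 320 + 27 = 347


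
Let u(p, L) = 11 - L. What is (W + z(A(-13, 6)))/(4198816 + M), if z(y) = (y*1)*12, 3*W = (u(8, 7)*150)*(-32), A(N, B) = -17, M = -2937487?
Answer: -6604/1261329 ≈ -0.0052357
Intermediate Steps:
W = -6400 (W = (((11 - 1*7)*150)*(-32))/3 = (((11 - 7)*150)*(-32))/3 = ((4*150)*(-32))/3 = (600*(-32))/3 = (1/3)*(-19200) = -6400)
z(y) = 12*y (z(y) = y*12 = 12*y)
(W + z(A(-13, 6)))/(4198816 + M) = (-6400 + 12*(-17))/(4198816 - 2937487) = (-6400 - 204)/1261329 = -6604*1/1261329 = -6604/1261329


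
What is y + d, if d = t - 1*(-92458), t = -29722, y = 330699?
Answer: 393435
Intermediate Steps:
d = 62736 (d = -29722 - 1*(-92458) = -29722 + 92458 = 62736)
y + d = 330699 + 62736 = 393435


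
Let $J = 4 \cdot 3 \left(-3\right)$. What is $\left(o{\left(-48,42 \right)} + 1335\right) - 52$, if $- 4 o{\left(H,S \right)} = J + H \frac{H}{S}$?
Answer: $\frac{8948}{7} \approx 1278.3$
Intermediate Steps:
$J = -36$ ($J = 12 \left(-3\right) = -36$)
$o{\left(H,S \right)} = 9 - \frac{H^{2}}{4 S}$ ($o{\left(H,S \right)} = - \frac{-36 + H \frac{H}{S}}{4} = - \frac{-36 + \frac{H^{2}}{S}}{4} = 9 - \frac{H^{2}}{4 S}$)
$\left(o{\left(-48,42 \right)} + 1335\right) - 52 = \left(\left(9 - \frac{\left(-48\right)^{2}}{4 \cdot 42}\right) + 1335\right) - 52 = \left(\left(9 - 576 \cdot \frac{1}{42}\right) + 1335\right) - 52 = \left(\left(9 - \frac{96}{7}\right) + 1335\right) - 52 = \left(- \frac{33}{7} + 1335\right) - 52 = \frac{9312}{7} - 52 = \frac{8948}{7}$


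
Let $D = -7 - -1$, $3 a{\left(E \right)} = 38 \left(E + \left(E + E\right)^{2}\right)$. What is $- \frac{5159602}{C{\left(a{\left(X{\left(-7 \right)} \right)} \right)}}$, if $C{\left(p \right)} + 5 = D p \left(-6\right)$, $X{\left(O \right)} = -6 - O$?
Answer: $- \frac{737086}{325} \approx -2268.0$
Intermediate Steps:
$a{\left(E \right)} = \frac{38 E}{3} + \frac{152 E^{2}}{3}$ ($a{\left(E \right)} = \frac{38 \left(E + \left(E + E\right)^{2}\right)}{3} = \frac{38 \left(E + \left(2 E\right)^{2}\right)}{3} = \frac{38 \left(E + 4 E^{2}\right)}{3} = \frac{38 E + 152 E^{2}}{3} = \frac{38 E}{3} + \frac{152 E^{2}}{3}$)
$D = -6$ ($D = -7 + 1 = -6$)
$C{\left(p \right)} = -5 + 36 p$ ($C{\left(p \right)} = -5 + - 6 p \left(-6\right) = -5 + 36 p$)
$- \frac{5159602}{C{\left(a{\left(X{\left(-7 \right)} \right)} \right)}} = - \frac{5159602}{-5 + 36 \frac{38 \left(-6 - -7\right) \left(1 + 4 \left(-6 - -7\right)\right)}{3}} = - \frac{5159602}{-5 + 36 \frac{38 \left(-6 + 7\right) \left(1 + 4 \left(-6 + 7\right)\right)}{3}} = - \frac{5159602}{-5 + 36 \cdot \frac{38}{3} \cdot 1 \left(1 + 4 \cdot 1\right)} = - \frac{5159602}{-5 + 36 \cdot \frac{38}{3} \cdot 1 \left(1 + 4\right)} = - \frac{5159602}{-5 + 36 \cdot \frac{38}{3} \cdot 1 \cdot 5} = - \frac{5159602}{-5 + 36 \cdot \frac{190}{3}} = - \frac{5159602}{-5 + 2280} = - \frac{5159602}{2275} = \left(-5159602\right) \frac{1}{2275} = - \frac{737086}{325}$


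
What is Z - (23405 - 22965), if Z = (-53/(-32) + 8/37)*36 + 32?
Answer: -100815/296 ≈ -340.59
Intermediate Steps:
Z = 29425/296 (Z = (-53*(-1/32) + 8*(1/37))*36 + 32 = (53/32 + 8/37)*36 + 32 = (2217/1184)*36 + 32 = 19953/296 + 32 = 29425/296 ≈ 99.409)
Z - (23405 - 22965) = 29425/296 - (23405 - 22965) = 29425/296 - 1*440 = 29425/296 - 440 = -100815/296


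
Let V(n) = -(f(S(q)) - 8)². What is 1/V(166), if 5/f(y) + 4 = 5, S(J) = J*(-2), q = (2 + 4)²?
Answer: -⅑ ≈ -0.11111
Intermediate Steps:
q = 36 (q = 6² = 36)
S(J) = -2*J
f(y) = 5 (f(y) = 5/(-4 + 5) = 5/1 = 5*1 = 5)
V(n) = -9 (V(n) = -(5 - 8)² = -1*(-3)² = -1*9 = -9)
1/V(166) = 1/(-9) = -⅑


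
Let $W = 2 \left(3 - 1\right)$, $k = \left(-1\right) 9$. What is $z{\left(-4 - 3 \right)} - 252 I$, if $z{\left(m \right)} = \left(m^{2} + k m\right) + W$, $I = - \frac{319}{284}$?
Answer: $\frac{28333}{71} \approx 399.06$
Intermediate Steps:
$k = -9$
$W = 4$ ($W = 2 \cdot 2 = 4$)
$I = - \frac{319}{284}$ ($I = \left(-319\right) \frac{1}{284} = - \frac{319}{284} \approx -1.1232$)
$z{\left(m \right)} = 4 + m^{2} - 9 m$ ($z{\left(m \right)} = \left(m^{2} - 9 m\right) + 4 = 4 + m^{2} - 9 m$)
$z{\left(-4 - 3 \right)} - 252 I = \left(4 + \left(-4 - 3\right)^{2} - 9 \left(-4 - 3\right)\right) - - \frac{20097}{71} = \left(4 + \left(-4 - 3\right)^{2} - 9 \left(-4 - 3\right)\right) + \frac{20097}{71} = \left(4 + \left(-7\right)^{2} - -63\right) + \frac{20097}{71} = \left(4 + 49 + 63\right) + \frac{20097}{71} = 116 + \frac{20097}{71} = \frac{28333}{71}$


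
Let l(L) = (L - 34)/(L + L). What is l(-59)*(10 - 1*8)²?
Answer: 186/59 ≈ 3.1525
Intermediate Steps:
l(L) = (-34 + L)/(2*L) (l(L) = (-34 + L)/((2*L)) = (-34 + L)*(1/(2*L)) = (-34 + L)/(2*L))
l(-59)*(10 - 1*8)² = ((½)*(-34 - 59)/(-59))*(10 - 1*8)² = ((½)*(-1/59)*(-93))*(10 - 8)² = (93/118)*2² = (93/118)*4 = 186/59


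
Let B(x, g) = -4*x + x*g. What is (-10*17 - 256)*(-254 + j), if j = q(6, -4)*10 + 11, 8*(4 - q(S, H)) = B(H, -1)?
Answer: 97128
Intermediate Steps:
B(x, g) = -4*x + g*x
q(S, H) = 4 + 5*H/8 (q(S, H) = 4 - H*(-4 - 1)/8 = 4 - H*(-5)/8 = 4 - (-5)*H/8 = 4 + 5*H/8)
j = 26 (j = (4 + (5/8)*(-4))*10 + 11 = (4 - 5/2)*10 + 11 = (3/2)*10 + 11 = 15 + 11 = 26)
(-10*17 - 256)*(-254 + j) = (-10*17 - 256)*(-254 + 26) = (-170 - 256)*(-228) = -426*(-228) = 97128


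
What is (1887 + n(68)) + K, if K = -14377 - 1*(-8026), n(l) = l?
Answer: -4396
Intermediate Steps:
K = -6351 (K = -14377 + 8026 = -6351)
(1887 + n(68)) + K = (1887 + 68) - 6351 = 1955 - 6351 = -4396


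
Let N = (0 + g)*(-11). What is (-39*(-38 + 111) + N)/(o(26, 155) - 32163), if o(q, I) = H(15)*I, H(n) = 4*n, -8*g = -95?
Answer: 23821/182904 ≈ 0.13024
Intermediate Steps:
g = 95/8 (g = -⅛*(-95) = 95/8 ≈ 11.875)
o(q, I) = 60*I (o(q, I) = (4*15)*I = 60*I)
N = -1045/8 (N = (0 + 95/8)*(-11) = (95/8)*(-11) = -1045/8 ≈ -130.63)
(-39*(-38 + 111) + N)/(o(26, 155) - 32163) = (-39*(-38 + 111) - 1045/8)/(60*155 - 32163) = (-39*73 - 1045/8)/(9300 - 32163) = (-2847 - 1045/8)/(-22863) = -23821/8*(-1/22863) = 23821/182904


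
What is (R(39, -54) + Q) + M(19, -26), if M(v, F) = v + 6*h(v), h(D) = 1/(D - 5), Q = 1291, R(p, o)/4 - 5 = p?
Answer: 10405/7 ≈ 1486.4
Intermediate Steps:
R(p, o) = 20 + 4*p
h(D) = 1/(-5 + D)
M(v, F) = v + 6/(-5 + v)
(R(39, -54) + Q) + M(19, -26) = ((20 + 4*39) + 1291) + (6 + 19*(-5 + 19))/(-5 + 19) = ((20 + 156) + 1291) + (6 + 19*14)/14 = (176 + 1291) + (6 + 266)/14 = 1467 + (1/14)*272 = 1467 + 136/7 = 10405/7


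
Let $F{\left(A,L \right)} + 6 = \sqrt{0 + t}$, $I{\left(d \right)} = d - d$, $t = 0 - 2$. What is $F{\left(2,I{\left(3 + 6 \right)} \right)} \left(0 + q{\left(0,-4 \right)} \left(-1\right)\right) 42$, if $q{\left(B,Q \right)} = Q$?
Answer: $-1008 + 168 i \sqrt{2} \approx -1008.0 + 237.59 i$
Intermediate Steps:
$t = -2$ ($t = 0 + \left(-3 + 1\right) = 0 - 2 = -2$)
$I{\left(d \right)} = 0$
$F{\left(A,L \right)} = -6 + i \sqrt{2}$ ($F{\left(A,L \right)} = -6 + \sqrt{0 - 2} = -6 + \sqrt{-2} = -6 + i \sqrt{2}$)
$F{\left(2,I{\left(3 + 6 \right)} \right)} \left(0 + q{\left(0,-4 \right)} \left(-1\right)\right) 42 = \left(-6 + i \sqrt{2}\right) \left(0 - -4\right) 42 = \left(-6 + i \sqrt{2}\right) \left(0 + 4\right) 42 = \left(-6 + i \sqrt{2}\right) 4 \cdot 42 = \left(-24 + 4 i \sqrt{2}\right) 42 = -1008 + 168 i \sqrt{2}$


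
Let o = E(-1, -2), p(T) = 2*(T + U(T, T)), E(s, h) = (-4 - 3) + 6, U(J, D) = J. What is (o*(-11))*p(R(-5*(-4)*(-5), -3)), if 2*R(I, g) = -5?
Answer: -110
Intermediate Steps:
R(I, g) = -5/2 (R(I, g) = (1/2)*(-5) = -5/2)
E(s, h) = -1 (E(s, h) = -7 + 6 = -1)
p(T) = 4*T (p(T) = 2*(T + T) = 2*(2*T) = 4*T)
o = -1
(o*(-11))*p(R(-5*(-4)*(-5), -3)) = (-1*(-11))*(4*(-5/2)) = 11*(-10) = -110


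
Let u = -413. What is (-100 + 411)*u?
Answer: -128443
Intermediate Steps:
(-100 + 411)*u = (-100 + 411)*(-413) = 311*(-413) = -128443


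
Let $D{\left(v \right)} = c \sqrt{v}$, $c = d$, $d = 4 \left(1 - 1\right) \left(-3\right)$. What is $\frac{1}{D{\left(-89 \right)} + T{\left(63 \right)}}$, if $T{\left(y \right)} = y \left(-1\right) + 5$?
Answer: $- \frac{1}{58} \approx -0.017241$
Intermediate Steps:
$d = 0$ ($d = 4 \cdot 0 \left(-3\right) = 0 \left(-3\right) = 0$)
$c = 0$
$T{\left(y \right)} = 5 - y$ ($T{\left(y \right)} = - y + 5 = 5 - y$)
$D{\left(v \right)} = 0$ ($D{\left(v \right)} = 0 \sqrt{v} = 0$)
$\frac{1}{D{\left(-89 \right)} + T{\left(63 \right)}} = \frac{1}{0 + \left(5 - 63\right)} = \frac{1}{0 - 58} = \frac{1}{-58} = - \frac{1}{58}$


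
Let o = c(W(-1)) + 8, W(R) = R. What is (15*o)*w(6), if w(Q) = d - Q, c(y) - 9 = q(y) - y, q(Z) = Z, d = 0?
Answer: -1530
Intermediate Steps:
c(y) = 9 (c(y) = 9 + (y - y) = 9 + 0 = 9)
w(Q) = -Q (w(Q) = 0 - Q = -Q)
o = 17 (o = 9 + 8 = 17)
(15*o)*w(6) = (15*17)*(-1*6) = 255*(-6) = -1530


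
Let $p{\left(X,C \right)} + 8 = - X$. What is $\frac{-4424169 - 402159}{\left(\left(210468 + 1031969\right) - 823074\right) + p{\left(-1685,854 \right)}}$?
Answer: $- \frac{603291}{52630} \approx -11.463$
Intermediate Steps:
$p{\left(X,C \right)} = -8 - X$
$\frac{-4424169 - 402159}{\left(\left(210468 + 1031969\right) - 823074\right) + p{\left(-1685,854 \right)}} = \frac{-4424169 - 402159}{\left(\left(210468 + 1031969\right) - 823074\right) - -1677} = - \frac{4826328}{\left(1242437 - 823074\right) + \left(-8 + 1685\right)} = - \frac{4826328}{419363 + 1677} = - \frac{4826328}{421040} = \left(-4826328\right) \frac{1}{421040} = - \frac{603291}{52630}$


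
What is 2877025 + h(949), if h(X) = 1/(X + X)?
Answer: 5460593451/1898 ≈ 2.8770e+6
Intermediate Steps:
h(X) = 1/(2*X)
2877025 + h(949) = 2877025 + (1/2)/949 = 2877025 + (1/2)*(1/949) = 2877025 + 1/1898 = 5460593451/1898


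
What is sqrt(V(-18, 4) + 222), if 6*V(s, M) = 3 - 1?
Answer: sqrt(2001)/3 ≈ 14.911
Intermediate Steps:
V(s, M) = 1/3 (V(s, M) = (3 - 1)/6 = (1/6)*2 = 1/3)
sqrt(V(-18, 4) + 222) = sqrt(1/3 + 222) = sqrt(667/3) = sqrt(2001)/3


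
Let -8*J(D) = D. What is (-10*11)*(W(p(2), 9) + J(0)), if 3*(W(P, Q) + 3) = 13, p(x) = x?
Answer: -440/3 ≈ -146.67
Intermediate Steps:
J(D) = -D/8
W(P, Q) = 4/3 (W(P, Q) = -3 + (1/3)*13 = -3 + 13/3 = 4/3)
(-10*11)*(W(p(2), 9) + J(0)) = (-10*11)*(4/3 - 1/8*0) = -110*(4/3 + 0) = -110*4/3 = -440/3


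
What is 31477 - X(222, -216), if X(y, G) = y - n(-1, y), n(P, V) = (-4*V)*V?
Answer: -165881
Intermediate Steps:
n(P, V) = -4*V**2
X(y, G) = y + 4*y**2 (X(y, G) = y - (-4)*y**2 = y + 4*y**2)
31477 - X(222, -216) = 31477 - 222*(1 + 4*222) = 31477 - 222*(1 + 888) = 31477 - 222*889 = 31477 - 1*197358 = 31477 - 197358 = -165881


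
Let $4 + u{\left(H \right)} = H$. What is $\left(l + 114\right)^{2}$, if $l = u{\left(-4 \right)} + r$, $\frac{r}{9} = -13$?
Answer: $121$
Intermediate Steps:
$r = -117$ ($r = 9 \left(-13\right) = -117$)
$u{\left(H \right)} = -4 + H$
$l = -125$ ($l = \left(-4 - 4\right) - 117 = -8 - 117 = -125$)
$\left(l + 114\right)^{2} = \left(-125 + 114\right)^{2} = \left(-11\right)^{2} = 121$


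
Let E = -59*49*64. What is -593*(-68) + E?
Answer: -144700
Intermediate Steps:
E = -185024 (E = -2891*64 = -185024)
-593*(-68) + E = -593*(-68) - 185024 = 40324 - 185024 = -144700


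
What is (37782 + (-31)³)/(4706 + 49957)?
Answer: 7991/54663 ≈ 0.14619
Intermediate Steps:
(37782 + (-31)³)/(4706 + 49957) = (37782 - 29791)/54663 = 7991*(1/54663) = 7991/54663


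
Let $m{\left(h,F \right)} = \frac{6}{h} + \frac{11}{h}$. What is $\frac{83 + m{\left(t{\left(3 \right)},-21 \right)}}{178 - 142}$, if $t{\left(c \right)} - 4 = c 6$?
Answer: $\frac{1843}{792} \approx 2.327$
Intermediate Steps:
$t{\left(c \right)} = 4 + 6 c$ ($t{\left(c \right)} = 4 + c 6 = 4 + 6 c$)
$m{\left(h,F \right)} = \frac{17}{h}$
$\frac{83 + m{\left(t{\left(3 \right)},-21 \right)}}{178 - 142} = \frac{83 + \frac{17}{4 + 6 \cdot 3}}{178 - 142} = \frac{83 + \frac{17}{4 + 18}}{36} = \left(83 + \frac{17}{22}\right) \frac{1}{36} = \frac{1843}{22} \cdot \frac{1}{36} = \frac{1843}{792}$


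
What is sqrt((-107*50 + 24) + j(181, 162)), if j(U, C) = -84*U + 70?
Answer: 2*I*sqrt(5115) ≈ 143.04*I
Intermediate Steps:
j(U, C) = 70 - 84*U
sqrt((-107*50 + 24) + j(181, 162)) = sqrt((-107*50 + 24) + (70 - 84*181)) = sqrt((-5350 + 24) + (70 - 15204)) = sqrt(-5326 - 15134) = sqrt(-20460) = 2*I*sqrt(5115)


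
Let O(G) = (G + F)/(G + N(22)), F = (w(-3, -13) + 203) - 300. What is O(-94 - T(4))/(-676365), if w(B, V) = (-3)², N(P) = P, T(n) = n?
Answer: -31/8567290 ≈ -3.6184e-6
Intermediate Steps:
w(B, V) = 9
F = -88 (F = (9 + 203) - 300 = 212 - 300 = -88)
O(G) = (-88 + G)/(22 + G) (O(G) = (G - 88)/(G + 22) = (-88 + G)/(22 + G))
O(-94 - T(4))/(-676365) = ((-88 + (-94 - 1*4))/(22 + (-94 - 1*4)))/(-676365) = ((-88 + (-94 - 4))/(22 + (-94 - 4)))*(-1/676365) = ((-88 - 98)/(22 - 98))*(-1/676365) = (-186/(-76))*(-1/676365) = -1/76*(-186)*(-1/676365) = (93/38)*(-1/676365) = -31/8567290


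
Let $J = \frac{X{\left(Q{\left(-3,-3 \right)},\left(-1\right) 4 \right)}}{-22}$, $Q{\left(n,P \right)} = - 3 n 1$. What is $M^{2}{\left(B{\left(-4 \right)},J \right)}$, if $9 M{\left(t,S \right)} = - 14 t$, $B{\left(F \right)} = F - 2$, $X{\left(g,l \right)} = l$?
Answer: $\frac{784}{9} \approx 87.111$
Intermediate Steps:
$Q{\left(n,P \right)} = - 3 n$
$J = \frac{2}{11}$ ($J = \frac{\left(-1\right) 4}{-22} = \left(-4\right) \left(- \frac{1}{22}\right) = \frac{2}{11} \approx 0.18182$)
$B{\left(F \right)} = -2 + F$
$M{\left(t,S \right)} = - \frac{14 t}{9}$ ($M{\left(t,S \right)} = \frac{\left(-14\right) t}{9} = - \frac{14 t}{9}$)
$M^{2}{\left(B{\left(-4 \right)},J \right)} = \left(- \frac{14 \left(-2 - 4\right)}{9}\right)^{2} = \left(\left(- \frac{14}{9}\right) \left(-6\right)\right)^{2} = \left(\frac{28}{3}\right)^{2} = \frac{784}{9}$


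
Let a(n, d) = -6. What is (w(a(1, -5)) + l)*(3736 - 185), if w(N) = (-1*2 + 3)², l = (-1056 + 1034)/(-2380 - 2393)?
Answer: 17027045/4773 ≈ 3567.4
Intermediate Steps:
l = 22/4773 (l = -22/(-4773) = -22*(-1/4773) = 22/4773 ≈ 0.0046093)
w(N) = 1 (w(N) = (-2 + 3)² = 1² = 1)
(w(a(1, -5)) + l)*(3736 - 185) = (1 + 22/4773)*(3736 - 185) = (4795/4773)*3551 = 17027045/4773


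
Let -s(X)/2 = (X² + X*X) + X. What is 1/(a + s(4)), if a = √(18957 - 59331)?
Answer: -4/2531 - I*√4486/15186 ≈ -0.0015804 - 0.0044105*I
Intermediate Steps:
a = 3*I*√4486 (a = √(-40374) = 3*I*√4486 ≈ 200.93*I)
s(X) = -4*X² - 2*X (s(X) = -2*((X² + X*X) + X) = -2*((X² + X²) + X) = -2*(2*X² + X) = -2*(X + 2*X²) = -4*X² - 2*X)
1/(a + s(4)) = 1/(3*I*√4486 - 2*4*(1 + 2*4)) = 1/(3*I*√4486 - 2*4*(1 + 8)) = 1/(3*I*√4486 - 2*4*9) = 1/(3*I*√4486 - 72) = 1/(-72 + 3*I*√4486)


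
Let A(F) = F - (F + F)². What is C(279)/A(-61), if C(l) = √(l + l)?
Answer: -3*√62/14945 ≈ -0.0015806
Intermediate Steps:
C(l) = √2*√l (C(l) = √(2*l) = √2*√l)
A(F) = F - 4*F² (A(F) = F - (2*F)² = F - 4*F²)
C(279)/A(-61) = (√2*√279)/((-61*(1 - 4*(-61)))) = (√2*(3*√31))/((-61*(1 + 244))) = (3*√62)/((-61*245)) = (3*√62)/(-14945) = (3*√62)*(-1/14945) = -3*√62/14945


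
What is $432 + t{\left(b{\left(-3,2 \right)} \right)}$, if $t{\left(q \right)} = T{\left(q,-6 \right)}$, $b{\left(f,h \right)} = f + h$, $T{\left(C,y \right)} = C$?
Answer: $431$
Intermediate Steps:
$t{\left(q \right)} = q$
$432 + t{\left(b{\left(-3,2 \right)} \right)} = 432 + \left(-3 + 2\right) = 432 - 1 = 431$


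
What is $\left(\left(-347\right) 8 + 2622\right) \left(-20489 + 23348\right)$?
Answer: $-440286$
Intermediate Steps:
$\left(\left(-347\right) 8 + 2622\right) \left(-20489 + 23348\right) = \left(-2776 + 2622\right) 2859 = \left(-154\right) 2859 = -440286$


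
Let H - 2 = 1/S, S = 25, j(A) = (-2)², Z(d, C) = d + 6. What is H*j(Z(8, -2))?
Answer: 204/25 ≈ 8.1600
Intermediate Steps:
Z(d, C) = 6 + d
j(A) = 4
H = 51/25 (H = 2 + 1/25 = 51/25 ≈ 2.0400)
H*j(Z(8, -2)) = (51/25)*4 = 204/25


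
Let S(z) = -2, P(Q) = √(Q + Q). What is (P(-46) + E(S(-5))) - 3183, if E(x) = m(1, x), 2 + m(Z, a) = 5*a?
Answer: -3195 + 2*I*√23 ≈ -3195.0 + 9.5917*I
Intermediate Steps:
P(Q) = √2*√Q (P(Q) = √(2*Q) = √2*√Q)
m(Z, a) = -2 + 5*a
E(x) = -2 + 5*x
(P(-46) + E(S(-5))) - 3183 = (√2*√(-46) + (-2 + 5*(-2))) - 3183 = (√2*(I*√46) + (-2 - 10)) - 3183 = (2*I*√23 - 12) - 3183 = (-12 + 2*I*√23) - 3183 = -3195 + 2*I*√23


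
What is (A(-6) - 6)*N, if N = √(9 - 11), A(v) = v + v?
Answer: -18*I*√2 ≈ -25.456*I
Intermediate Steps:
A(v) = 2*v
N = I*√2 (N = √(-2) = I*√2 ≈ 1.4142*I)
(A(-6) - 6)*N = (2*(-6) - 6)*(I*√2) = (-12 - 6)*(I*√2) = -18*I*√2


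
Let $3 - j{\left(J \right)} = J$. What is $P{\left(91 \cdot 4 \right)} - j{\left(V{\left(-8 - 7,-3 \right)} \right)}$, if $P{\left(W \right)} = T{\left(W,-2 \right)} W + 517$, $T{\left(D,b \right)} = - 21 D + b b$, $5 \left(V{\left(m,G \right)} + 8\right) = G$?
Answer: $- \frac{13902273}{5} \approx -2.7805 \cdot 10^{6}$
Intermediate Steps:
$V{\left(m,G \right)} = -8 + \frac{G}{5}$
$j{\left(J \right)} = 3 - J$
$T{\left(D,b \right)} = b^{2} - 21 D$ ($T{\left(D,b \right)} = - 21 D + b^{2} = b^{2} - 21 D$)
$P{\left(W \right)} = 517 + W \left(4 - 21 W\right)$ ($P{\left(W \right)} = \left(\left(-2\right)^{2} - 21 W\right) W + 517 = \left(4 - 21 W\right) W + 517 = W \left(4 - 21 W\right) + 517 = 517 + W \left(4 - 21 W\right)$)
$P{\left(91 \cdot 4 \right)} - j{\left(V{\left(-8 - 7,-3 \right)} \right)} = \left(517 - 91 \cdot 4 \left(-4 + 21 \cdot 91 \cdot 4\right)\right) - \left(3 - \left(-8 + \frac{1}{5} \left(-3\right)\right)\right) = \left(517 - 364 \left(-4 + 21 \cdot 364\right)\right) - \left(3 - \left(-8 - \frac{3}{5}\right)\right) = \left(517 - 364 \left(-4 + 7644\right)\right) - \left(3 - - \frac{43}{5}\right) = \left(517 - 364 \cdot 7640\right) - \left(3 + \frac{43}{5}\right) = \left(517 - 2780960\right) - \frac{58}{5} = -2780443 - \frac{58}{5} = - \frac{13902273}{5}$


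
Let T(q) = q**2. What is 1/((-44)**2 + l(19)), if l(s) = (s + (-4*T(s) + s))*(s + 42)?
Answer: -1/83830 ≈ -1.1929e-5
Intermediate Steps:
l(s) = (42 + s)*(-4*s**2 + 2*s) (l(s) = (s + (-4*s**2 + s))*(s + 42) = (s + (s - 4*s**2))*(42 + s) = (-4*s**2 + 2*s)*(42 + s) = (42 + s)*(-4*s**2 + 2*s))
1/((-44)**2 + l(19)) = 1/((-44)**2 + 2*19*(42 - 83*19 - 2*19**2)) = 1/(1936 + 2*19*(42 - 1577 - 2*361)) = 1/(1936 + 2*19*(42 - 1577 - 722)) = 1/(1936 + 2*19*(-2257)) = 1/(1936 - 85766) = 1/(-83830) = -1/83830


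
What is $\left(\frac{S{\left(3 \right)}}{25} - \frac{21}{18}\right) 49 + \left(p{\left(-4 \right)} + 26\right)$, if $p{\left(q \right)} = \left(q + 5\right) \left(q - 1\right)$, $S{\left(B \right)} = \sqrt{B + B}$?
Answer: $- \frac{217}{6} + \frac{49 \sqrt{6}}{25} \approx -31.366$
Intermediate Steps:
$S{\left(B \right)} = \sqrt{2} \sqrt{B}$ ($S{\left(B \right)} = \sqrt{2 B} = \sqrt{2} \sqrt{B}$)
$p{\left(q \right)} = \left(-1 + q\right) \left(5 + q\right)$ ($p{\left(q \right)} = \left(5 + q\right) \left(-1 + q\right) = \left(-1 + q\right) \left(5 + q\right)$)
$\left(\frac{S{\left(3 \right)}}{25} - \frac{21}{18}\right) 49 + \left(p{\left(-4 \right)} + 26\right) = \left(\frac{\sqrt{2} \sqrt{3}}{25} - \frac{21}{18}\right) 49 + \left(\left(-5 + \left(-4\right)^{2} + 4 \left(-4\right)\right) + 26\right) = \left(\sqrt{6} \cdot \frac{1}{25} - \frac{7}{6}\right) 49 + \left(\left(-5 + 16 - 16\right) + 26\right) = \left(\frac{\sqrt{6}}{25} - \frac{7}{6}\right) 49 + \left(-5 + 26\right) = \left(- \frac{7}{6} + \frac{\sqrt{6}}{25}\right) 49 + 21 = \left(- \frac{343}{6} + \frac{49 \sqrt{6}}{25}\right) + 21 = - \frac{217}{6} + \frac{49 \sqrt{6}}{25}$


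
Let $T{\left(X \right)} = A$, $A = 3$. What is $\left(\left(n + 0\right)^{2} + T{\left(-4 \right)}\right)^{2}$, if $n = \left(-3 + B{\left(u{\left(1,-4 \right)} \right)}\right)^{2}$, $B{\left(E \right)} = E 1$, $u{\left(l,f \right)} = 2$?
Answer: $16$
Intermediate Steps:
$T{\left(X \right)} = 3$
$B{\left(E \right)} = E$
$n = 1$ ($n = \left(-3 + 2\right)^{2} = \left(-1\right)^{2} = 1$)
$\left(\left(n + 0\right)^{2} + T{\left(-4 \right)}\right)^{2} = \left(\left(1 + 0\right)^{2} + 3\right)^{2} = \left(1^{2} + 3\right)^{2} = \left(1 + 3\right)^{2} = 4^{2} = 16$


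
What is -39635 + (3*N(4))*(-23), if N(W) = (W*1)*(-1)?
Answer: -39359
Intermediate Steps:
N(W) = -W (N(W) = W*(-1) = -W)
-39635 + (3*N(4))*(-23) = -39635 + (3*(-1*4))*(-23) = -39635 + (3*(-4))*(-23) = -39635 - 12*(-23) = -39635 + 276 = -39359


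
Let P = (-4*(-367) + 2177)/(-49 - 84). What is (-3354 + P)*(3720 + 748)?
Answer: -2009380236/133 ≈ -1.5108e+7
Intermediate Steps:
P = -3645/133 (P = (1468 + 2177)/(-133) = 3645*(-1/133) = -3645/133 ≈ -27.406)
(-3354 + P)*(3720 + 748) = (-3354 - 3645/133)*(3720 + 748) = -449727/133*4468 = -2009380236/133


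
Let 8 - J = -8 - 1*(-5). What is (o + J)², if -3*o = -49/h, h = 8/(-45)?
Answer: 418609/64 ≈ 6540.8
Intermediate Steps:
h = -8/45 (h = 8*(-1/45) = -8/45 ≈ -0.17778)
J = 11 (J = 8 - (-8 - 1*(-5)) = 8 - (-8 + 5) = 8 - 1*(-3) = 8 + 3 = 11)
o = -735/8 (o = -(-49)/(3*(-8/45)) = -(-49)*(-45)/(3*8) = -⅓*2205/8 = -735/8 ≈ -91.875)
(o + J)² = (-735/8 + 11)² = (-647/8)² = 418609/64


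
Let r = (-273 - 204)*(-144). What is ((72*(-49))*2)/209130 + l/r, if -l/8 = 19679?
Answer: -696008681/299265030 ≈ -2.3257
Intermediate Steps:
l = -157432 (l = -8*19679 = -157432)
r = 68688 (r = -477*(-144) = 68688)
((72*(-49))*2)/209130 + l/r = ((72*(-49))*2)/209130 - 157432/68688 = -3528*2*(1/209130) - 157432*1/68688 = -7056*1/209130 - 19679/8586 = -1176/34855 - 19679/8586 = -696008681/299265030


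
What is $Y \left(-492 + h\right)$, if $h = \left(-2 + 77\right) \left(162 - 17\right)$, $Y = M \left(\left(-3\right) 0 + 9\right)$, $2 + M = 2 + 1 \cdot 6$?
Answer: $560682$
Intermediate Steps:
$M = 6$ ($M = -2 + \left(2 + 1 \cdot 6\right) = -2 + \left(2 + 6\right) = -2 + 8 = 6$)
$Y = 54$ ($Y = 6 \left(\left(-3\right) 0 + 9\right) = 6 \left(0 + 9\right) = 6 \cdot 9 = 54$)
$h = 10875$ ($h = 75 \cdot 145 = 10875$)
$Y \left(-492 + h\right) = 54 \left(-492 + 10875\right) = 54 \cdot 10383 = 560682$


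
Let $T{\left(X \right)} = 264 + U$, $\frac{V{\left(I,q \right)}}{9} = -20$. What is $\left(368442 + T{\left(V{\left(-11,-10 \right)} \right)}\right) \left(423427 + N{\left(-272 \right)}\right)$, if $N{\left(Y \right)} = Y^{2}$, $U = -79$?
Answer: $183359124697$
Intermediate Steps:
$V{\left(I,q \right)} = -180$ ($V{\left(I,q \right)} = 9 \left(-20\right) = -180$)
$T{\left(X \right)} = 185$ ($T{\left(X \right)} = 264 - 79 = 185$)
$\left(368442 + T{\left(V{\left(-11,-10 \right)} \right)}\right) \left(423427 + N{\left(-272 \right)}\right) = \left(368442 + 185\right) \left(423427 + \left(-272\right)^{2}\right) = 368627 \left(423427 + 73984\right) = 368627 \cdot 497411 = 183359124697$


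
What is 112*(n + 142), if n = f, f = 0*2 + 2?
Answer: 16128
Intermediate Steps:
f = 2 (f = 0 + 2 = 2)
n = 2
112*(n + 142) = 112*(2 + 142) = 112*144 = 16128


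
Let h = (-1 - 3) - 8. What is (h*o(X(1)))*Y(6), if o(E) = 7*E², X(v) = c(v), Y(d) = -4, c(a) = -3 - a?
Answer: 5376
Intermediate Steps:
X(v) = -3 - v
h = -12 (h = -4 - 8 = -12)
(h*o(X(1)))*Y(6) = -84*(-3 - 1*1)²*(-4) = -84*(-3 - 1)²*(-4) = -84*(-4)²*(-4) = -84*16*(-4) = -12*112*(-4) = -1344*(-4) = 5376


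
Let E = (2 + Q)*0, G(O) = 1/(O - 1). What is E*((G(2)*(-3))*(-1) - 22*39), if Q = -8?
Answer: 0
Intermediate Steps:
G(O) = 1/(-1 + O)
E = 0 (E = (2 - 8)*0 = -6*0 = 0)
E*((G(2)*(-3))*(-1) - 22*39) = 0*((-3/(-1 + 2))*(-1) - 22*39) = 0*((-3/1)*(-1) - 858) = 0*((1*(-3))*(-1) - 858) = 0*(-3*(-1) - 858) = 0*(3 - 858) = 0*(-855) = 0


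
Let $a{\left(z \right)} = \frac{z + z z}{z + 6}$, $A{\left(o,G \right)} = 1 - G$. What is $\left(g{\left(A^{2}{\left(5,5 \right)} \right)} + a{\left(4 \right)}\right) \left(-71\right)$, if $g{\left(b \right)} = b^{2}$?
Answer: $-18318$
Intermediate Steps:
$a{\left(z \right)} = \frac{z + z^{2}}{6 + z}$
$\left(g{\left(A^{2}{\left(5,5 \right)} \right)} + a{\left(4 \right)}\right) \left(-71\right) = \left(\left(\left(1 - 5\right)^{2}\right)^{2} + \frac{4 \left(1 + 4\right)}{6 + 4}\right) \left(-71\right) = \left(\left(\left(1 - 5\right)^{2}\right)^{2} + 4 \cdot \frac{1}{10} \cdot 5\right) \left(-71\right) = \left(\left(\left(-4\right)^{2}\right)^{2} + 4 \cdot \frac{1}{10} \cdot 5\right) \left(-71\right) = \left(16^{2} + 2\right) \left(-71\right) = \left(256 + 2\right) \left(-71\right) = 258 \left(-71\right) = -18318$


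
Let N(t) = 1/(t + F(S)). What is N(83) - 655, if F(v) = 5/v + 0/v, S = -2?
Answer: -105453/161 ≈ -654.99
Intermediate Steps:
F(v) = 5/v (F(v) = 5/v + 0 = 5/v)
N(t) = 1/(-5/2 + t) (N(t) = 1/(t + 5/(-2)) = 1/(t + 5*(-½)) = 1/(t - 5/2) = 1/(-5/2 + t))
N(83) - 655 = 2/(-5 + 2*83) - 655 = 2/(-5 + 166) - 655 = 2/161 - 655 = -105453/161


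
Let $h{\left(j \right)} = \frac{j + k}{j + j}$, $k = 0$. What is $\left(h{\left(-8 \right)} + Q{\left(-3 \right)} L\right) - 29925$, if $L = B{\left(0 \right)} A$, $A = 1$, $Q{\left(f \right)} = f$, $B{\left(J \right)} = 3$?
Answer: $- \frac{59867}{2} \approx -29934.0$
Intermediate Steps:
$h{\left(j \right)} = \frac{1}{2}$ ($h{\left(j \right)} = \frac{j + 0}{j + j} = \frac{j}{2 j} = j \frac{1}{2 j} = \frac{1}{2}$)
$L = 3$ ($L = 3 \cdot 1 = 3$)
$\left(h{\left(-8 \right)} + Q{\left(-3 \right)} L\right) - 29925 = \left(\frac{1}{2} - 9\right) - 29925 = - \frac{17}{2} - 29925 = - \frac{59867}{2}$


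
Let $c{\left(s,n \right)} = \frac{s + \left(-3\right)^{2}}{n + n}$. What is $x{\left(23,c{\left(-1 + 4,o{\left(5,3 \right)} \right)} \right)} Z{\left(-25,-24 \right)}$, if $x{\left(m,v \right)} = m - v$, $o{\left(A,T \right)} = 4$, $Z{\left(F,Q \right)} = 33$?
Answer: $\frac{1419}{2} \approx 709.5$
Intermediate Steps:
$c{\left(s,n \right)} = \frac{9 + s}{2 n}$ ($c{\left(s,n \right)} = \frac{s + 9}{2 n} = \left(9 + s\right) \frac{1}{2 n} = \frac{9 + s}{2 n}$)
$x{\left(23,c{\left(-1 + 4,o{\left(5,3 \right)} \right)} \right)} Z{\left(-25,-24 \right)} = \left(23 - \frac{9 + \left(-1 + 4\right)}{2 \cdot 4}\right) 33 = \left(23 - \frac{1}{2} \cdot \frac{1}{4} \left(9 + 3\right)\right) 33 = \left(23 - \frac{1}{2} \cdot \frac{1}{4} \cdot 12\right) 33 = \left(23 - \frac{3}{2}\right) 33 = \frac{43}{2} \cdot 33 = \frac{1419}{2}$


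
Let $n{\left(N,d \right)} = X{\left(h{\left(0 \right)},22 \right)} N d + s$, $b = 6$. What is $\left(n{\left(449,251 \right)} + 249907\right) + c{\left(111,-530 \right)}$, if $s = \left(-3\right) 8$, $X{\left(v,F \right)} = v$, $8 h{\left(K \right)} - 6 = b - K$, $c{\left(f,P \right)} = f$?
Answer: $\frac{838085}{2} \approx 4.1904 \cdot 10^{5}$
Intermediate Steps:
$h{\left(K \right)} = \frac{3}{2} - \frac{K}{8}$ ($h{\left(K \right)} = \frac{3}{4} + \frac{6 - K}{8} = \frac{3}{4} - \left(- \frac{3}{4} + \frac{K}{8}\right) = \frac{3}{2} - \frac{K}{8}$)
$s = -24$
$n{\left(N,d \right)} = -24 + \frac{3 N d}{2}$ ($n{\left(N,d \right)} = \left(\frac{3}{2} - 0\right) N d - 24 = \left(\frac{3}{2} + 0\right) N d - 24 = \frac{3 N}{2} d - 24 = \frac{3 N d}{2} - 24 = -24 + \frac{3 N d}{2}$)
$\left(n{\left(449,251 \right)} + 249907\right) + c{\left(111,-530 \right)} = \left(\left(-24 + \frac{3}{2} \cdot 449 \cdot 251\right) + 249907\right) + 111 = \left(\left(-24 + \frac{338097}{2}\right) + 249907\right) + 111 = \left(\frac{338049}{2} + 249907\right) + 111 = \frac{837863}{2} + 111 = \frac{838085}{2}$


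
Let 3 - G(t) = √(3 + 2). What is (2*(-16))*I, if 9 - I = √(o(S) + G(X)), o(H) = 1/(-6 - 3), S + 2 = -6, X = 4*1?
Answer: -288 + 32*√(26 - 9*√5)/3 ≈ -262.15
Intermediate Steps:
X = 4
S = -8 (S = -2 - 6 = -8)
o(H) = -⅑ (o(H) = 1/(-9) = -⅑)
G(t) = 3 - √5 (G(t) = 3 - √(3 + 2) = 3 - √5)
I = 9 - √(26/9 - √5) (I = 9 - √(-⅑ + (3 - √5)) = 9 - √(26/9 - √5) ≈ 8.1920)
(2*(-16))*I = (2*(-16))*(9 - √(26 - 9*√5)/3) = -32*(9 - √(26 - 9*√5)/3) = -288 + 32*√(26 - 9*√5)/3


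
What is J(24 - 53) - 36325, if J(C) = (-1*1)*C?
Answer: -36296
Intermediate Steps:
J(C) = -C
J(24 - 53) - 36325 = -(24 - 53) - 36325 = -1*(-29) - 36325 = 29 - 36325 = -36296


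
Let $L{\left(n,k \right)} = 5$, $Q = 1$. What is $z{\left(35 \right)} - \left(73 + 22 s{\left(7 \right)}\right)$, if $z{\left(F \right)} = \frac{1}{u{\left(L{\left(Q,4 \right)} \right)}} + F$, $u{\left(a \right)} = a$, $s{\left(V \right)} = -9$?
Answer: $\frac{801}{5} \approx 160.2$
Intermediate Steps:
$z{\left(F \right)} = \frac{1}{5} + F$
$z{\left(35 \right)} - \left(73 + 22 s{\left(7 \right)}\right) = \left(\frac{1}{5} + 35\right) - -125 = \frac{176}{5} + \left(198 - 73\right) = \frac{176}{5} + 125 = \frac{801}{5}$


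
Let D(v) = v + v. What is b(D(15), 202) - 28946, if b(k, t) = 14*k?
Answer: -28526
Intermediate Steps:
D(v) = 2*v
b(D(15), 202) - 28946 = 14*(2*15) - 28946 = 14*30 - 28946 = 420 - 28946 = -28526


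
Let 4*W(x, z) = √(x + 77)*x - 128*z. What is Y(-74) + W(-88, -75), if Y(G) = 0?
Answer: 2400 - 22*I*√11 ≈ 2400.0 - 72.966*I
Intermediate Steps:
W(x, z) = -32*z + x*√(77 + x)/4 (W(x, z) = (√(x + 77)*x - 128*z)/4 = (√(77 + x)*x - 128*z)/4 = (x*√(77 + x) - 128*z)/4 = (-128*z + x*√(77 + x))/4 = -32*z + x*√(77 + x)/4)
Y(-74) + W(-88, -75) = 0 + (-32*(-75) + (¼)*(-88)*√(77 - 88)) = 0 + (2400 + (¼)*(-88)*√(-11)) = 0 + (2400 + (¼)*(-88)*(I*√11)) = 0 + (2400 - 22*I*√11) = 2400 - 22*I*√11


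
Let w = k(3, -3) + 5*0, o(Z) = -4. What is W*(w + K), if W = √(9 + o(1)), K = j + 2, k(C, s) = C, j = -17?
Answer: -12*√5 ≈ -26.833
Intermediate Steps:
w = 3 (w = 3 + 5*0 = 3 + 0 = 3)
K = -15 (K = -17 + 2 = -15)
W = √5 (W = √(9 - 4) = √5 ≈ 2.2361)
W*(w + K) = √5*(3 - 15) = √5*(-12) = -12*√5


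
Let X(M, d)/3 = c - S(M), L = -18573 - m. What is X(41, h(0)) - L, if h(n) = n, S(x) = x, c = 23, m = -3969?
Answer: 14550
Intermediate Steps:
L = -14604 (L = -18573 - 1*(-3969) = -18573 + 3969 = -14604)
X(M, d) = 69 - 3*M (X(M, d) = 3*(23 - M) = 69 - 3*M)
X(41, h(0)) - L = (69 - 3*41) - 1*(-14604) = (69 - 123) + 14604 = -54 + 14604 = 14550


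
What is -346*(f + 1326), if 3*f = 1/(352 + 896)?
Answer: -858866285/1872 ≈ -4.5880e+5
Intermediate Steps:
f = 1/3744 (f = 1/(3*(352 + 896)) = (⅓)/1248 = (⅓)*(1/1248) = 1/3744 ≈ 0.00026709)
-346*(f + 1326) = -346*(1/3744 + 1326) = -346*4964545/3744 = -858866285/1872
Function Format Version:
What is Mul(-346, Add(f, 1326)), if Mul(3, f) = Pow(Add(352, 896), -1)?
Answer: Rational(-858866285, 1872) ≈ -4.5880e+5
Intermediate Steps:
f = Rational(1, 3744) (f = Mul(Rational(1, 3), Pow(Add(352, 896), -1)) = Mul(Rational(1, 3), Pow(1248, -1)) = Mul(Rational(1, 3), Rational(1, 1248)) = Rational(1, 3744) ≈ 0.00026709)
Mul(-346, Add(f, 1326)) = Mul(-346, Add(Rational(1, 3744), 1326)) = Mul(-346, Rational(4964545, 3744)) = Rational(-858866285, 1872)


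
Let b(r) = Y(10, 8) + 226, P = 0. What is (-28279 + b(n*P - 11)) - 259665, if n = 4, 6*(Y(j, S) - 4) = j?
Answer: -863137/3 ≈ -2.8771e+5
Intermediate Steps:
Y(j, S) = 4 + j/6
b(r) = 695/3 (b(r) = (4 + (⅙)*10) + 226 = (4 + 5/3) + 226 = 17/3 + 226 = 695/3)
(-28279 + b(n*P - 11)) - 259665 = (-28279 + 695/3) - 259665 = -84142/3 - 259665 = -863137/3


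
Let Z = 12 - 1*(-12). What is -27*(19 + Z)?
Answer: -1161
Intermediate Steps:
Z = 24 (Z = 12 + 12 = 24)
-27*(19 + Z) = -27*(19 + 24) = -27*43 = -1161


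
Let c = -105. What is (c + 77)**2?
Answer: 784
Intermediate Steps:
(c + 77)**2 = (-105 + 77)**2 = (-28)**2 = 784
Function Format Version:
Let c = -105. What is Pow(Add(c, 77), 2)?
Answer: 784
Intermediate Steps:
Pow(Add(c, 77), 2) = Pow(Add(-105, 77), 2) = Pow(-28, 2) = 784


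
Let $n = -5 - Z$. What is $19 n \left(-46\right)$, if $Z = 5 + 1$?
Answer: $9614$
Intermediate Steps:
$Z = 6$
$n = -11$ ($n = -5 - 6 = -11$)
$19 n \left(-46\right) = 19 \left(-11\right) \left(-46\right) = \left(-209\right) \left(-46\right) = 9614$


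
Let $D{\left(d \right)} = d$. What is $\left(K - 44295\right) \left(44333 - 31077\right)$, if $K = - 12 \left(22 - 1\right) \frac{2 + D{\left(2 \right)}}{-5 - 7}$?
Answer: $-586061016$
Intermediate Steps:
$K = 84$ ($K = - 12 \left(22 - 1\right) \frac{2 + 2}{-5 - 7} = - 12 \cdot 21 \frac{4}{-12} = - 12 \cdot 21 \cdot 4 \left(- \frac{1}{12}\right) = - 12 \cdot 21 \left(- \frac{1}{3}\right) = \left(-12\right) \left(-7\right) = 84$)
$\left(K - 44295\right) \left(44333 - 31077\right) = \left(84 - 44295\right) \left(44333 - 31077\right) = \left(-44211\right) 13256 = -586061016$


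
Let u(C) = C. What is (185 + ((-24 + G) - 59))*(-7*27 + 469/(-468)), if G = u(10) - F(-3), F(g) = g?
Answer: -10225915/468 ≈ -21850.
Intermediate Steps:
G = 13 (G = 10 - 1*(-3) = 10 + 3 = 13)
(185 + ((-24 + G) - 59))*(-7*27 + 469/(-468)) = (185 + ((-24 + 13) - 59))*(-7*27 + 469/(-468)) = (185 + (-11 - 59))*(-189 + 469*(-1/468)) = (185 - 70)*(-189 - 469/468) = 115*(-88921/468) = -10225915/468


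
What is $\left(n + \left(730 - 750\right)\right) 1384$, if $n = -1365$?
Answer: $-1916840$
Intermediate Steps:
$\left(n + \left(730 - 750\right)\right) 1384 = \left(-1365 + \left(730 - 750\right)\right) 1384 = \left(-1365 - 20\right) 1384 = \left(-1385\right) 1384 = -1916840$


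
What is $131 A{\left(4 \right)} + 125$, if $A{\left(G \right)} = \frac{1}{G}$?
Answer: $\frac{631}{4} \approx 157.75$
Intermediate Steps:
$131 A{\left(4 \right)} + 125 = \frac{131}{4} + 125 = \frac{631}{4}$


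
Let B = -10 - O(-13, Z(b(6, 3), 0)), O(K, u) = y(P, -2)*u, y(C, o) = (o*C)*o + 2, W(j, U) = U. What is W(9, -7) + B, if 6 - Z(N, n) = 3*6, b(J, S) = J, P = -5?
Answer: -233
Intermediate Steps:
Z(N, n) = -12 (Z(N, n) = 6 - 3*6 = 6 - 1*18 = 6 - 18 = -12)
y(C, o) = 2 + C*o² (y(C, o) = (C*o)*o + 2 = C*o² + 2 = 2 + C*o²)
O(K, u) = -18*u (O(K, u) = (2 - 5*(-2)²)*u = (2 - 5*4)*u = (2 - 20)*u = -18*u)
B = -226 (B = -10 - (-18)*(-12) = -10 - 1*216 = -10 - 216 = -226)
W(9, -7) + B = -7 - 226 = -233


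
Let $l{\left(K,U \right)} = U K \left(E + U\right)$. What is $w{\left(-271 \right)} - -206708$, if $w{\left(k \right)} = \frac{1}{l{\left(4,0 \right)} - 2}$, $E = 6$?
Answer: $\frac{413415}{2} \approx 2.0671 \cdot 10^{5}$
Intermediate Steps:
$l{\left(K,U \right)} = K U \left(6 + U\right)$ ($l{\left(K,U \right)} = U K \left(6 + U\right) = K U \left(6 + U\right)$)
$w{\left(k \right)} = - \frac{1}{2}$ ($w{\left(k \right)} = \frac{1}{4 \cdot 0 \left(6 + 0\right) - 2} = \frac{1}{4 \cdot 0 \cdot 6 - 2} = \frac{1}{0 - 2} = \frac{1}{-2} = - \frac{1}{2}$)
$w{\left(-271 \right)} - -206708 = - \frac{1}{2} - -206708 = - \frac{1}{2} + 206708 = \frac{413415}{2}$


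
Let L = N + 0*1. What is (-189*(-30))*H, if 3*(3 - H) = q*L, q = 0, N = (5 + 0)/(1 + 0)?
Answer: 17010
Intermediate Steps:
N = 5 (N = 5/1 = 5*1 = 5)
L = 5 (L = 5 + 0*1 = 5 + 0 = 5)
H = 3 (H = 3 - 0*5 = 3 - 1/3*0 = 3 + 0 = 3)
(-189*(-30))*H = -189*(-30)*3 = 5670*3 = 17010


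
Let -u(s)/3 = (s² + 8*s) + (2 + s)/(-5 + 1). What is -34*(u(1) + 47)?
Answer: -1513/2 ≈ -756.50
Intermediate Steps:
u(s) = 3/2 - 3*s² - 93*s/4 (u(s) = -3*((s² + 8*s) + (2 + s)/(-5 + 1)) = -3*((s² + 8*s) + (2 + s)/(-4)) = -3*((s² + 8*s) + (2 + s)*(-¼)) = -3*((s² + 8*s) + (-½ - s/4)) = -3*(-½ + s² + 31*s/4) = 3/2 - 3*s² - 93*s/4)
-34*(u(1) + 47) = -34*((3/2 - 3*1² - 93/4*1) + 47) = -34*((3/2 - 3*1 - 93/4) + 47) = -34*((3/2 - 3 - 93/4) + 47) = -34*(-99/4 + 47) = -34*89/4 = -1513/2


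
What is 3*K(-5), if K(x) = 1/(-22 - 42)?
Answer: -3/64 ≈ -0.046875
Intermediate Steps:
K(x) = -1/64 (K(x) = 1/(-64) = -1/64)
3*K(-5) = 3*(-1/64) = -3/64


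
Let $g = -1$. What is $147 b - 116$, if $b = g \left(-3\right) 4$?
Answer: $1648$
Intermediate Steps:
$b = 12$ ($b = \left(-1\right) \left(-3\right) 4 = 3 \cdot 4 = 12$)
$147 b - 116 = 147 \cdot 12 - 116 = 1764 - 116 = 1648$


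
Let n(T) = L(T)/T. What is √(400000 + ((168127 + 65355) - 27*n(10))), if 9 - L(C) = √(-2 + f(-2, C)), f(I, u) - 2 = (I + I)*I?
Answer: √(63345770 + 540*√2)/10 ≈ 795.91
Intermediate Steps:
f(I, u) = 2 + 2*I² (f(I, u) = 2 + (I + I)*I = 2 + (2*I)*I = 2 + 2*I²)
L(C) = 9 - 2*√2 (L(C) = 9 - √(-2 + (2 + 2*(-2)²)) = 9 - √(-2 + (2 + 2*4)) = 9 - √(-2 + (2 + 8)) = 9 - √(-2 + 10) = 9 - √8 = 9 - 2*√2)
n(T) = (9 - 2*√2)/T
√(400000 + ((168127 + 65355) - 27*n(10))) = √(400000 + ((168127 + 65355) - 27*(9 - 2*√2)/10)) = √(400000 + (233482 - 27*(9 - 2*√2)/10)) = √(400000 + (233482 - 27*(9/10 - √2/5))) = √(400000 + (233482 + (-243/10 + 27*√2/5))) = √(400000 + (2334577/10 + 27*√2/5)) = √(6334577/10 + 27*√2/5)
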